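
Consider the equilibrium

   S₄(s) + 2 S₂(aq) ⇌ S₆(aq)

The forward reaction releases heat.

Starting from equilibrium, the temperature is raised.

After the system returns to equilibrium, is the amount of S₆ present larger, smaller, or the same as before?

The forward reaction is exothermic. Raising T favours the endothermic direction — shift to the left.
The net shift is to the left. S₆ is a product, so its amount decreases.

decreases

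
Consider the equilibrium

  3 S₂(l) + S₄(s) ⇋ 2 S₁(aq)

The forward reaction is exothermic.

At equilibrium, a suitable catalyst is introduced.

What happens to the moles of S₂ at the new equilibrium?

unchanged

A catalyst speeds both forward and reverse rates equally; it changes neither Q nor K — no shift from this change.
No net shift occurs, so the amount of S₂ is unchanged.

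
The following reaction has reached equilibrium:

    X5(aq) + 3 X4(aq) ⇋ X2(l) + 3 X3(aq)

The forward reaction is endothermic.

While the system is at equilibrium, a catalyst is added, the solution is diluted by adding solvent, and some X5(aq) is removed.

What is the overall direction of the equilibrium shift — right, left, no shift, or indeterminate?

A catalyst speeds both forward and reverse rates equally; it changes neither Q nor K — no shift from this change.
Dilution lowers every aqueous concentration by the same factor. Δn_aq = 3 − 4 = -1, so the system shifts toward the side with more dissolved moles — to the left.
Removing X5 (aq), a reactant, drives the reaction to the left.
Only the nonzero effect(s) matter; the net shift is to the left.

left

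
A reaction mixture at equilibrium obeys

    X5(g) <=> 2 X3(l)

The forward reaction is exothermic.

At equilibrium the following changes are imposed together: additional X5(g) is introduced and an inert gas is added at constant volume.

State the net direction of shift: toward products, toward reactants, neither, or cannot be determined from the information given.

Adding X5 (g), a reactant, drives the reaction to the right.
At constant volume, adding an inert gas leaves every reacting species' partial pressure unchanged, so Q is unchanged — no shift from this change.
Only the nonzero effect(s) matter; the net shift is to the right.

right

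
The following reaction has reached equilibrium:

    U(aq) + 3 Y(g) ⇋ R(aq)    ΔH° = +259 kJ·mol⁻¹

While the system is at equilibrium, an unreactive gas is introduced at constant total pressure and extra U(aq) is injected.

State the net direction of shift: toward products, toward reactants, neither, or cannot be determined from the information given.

cannot be determined

Adding inert gas at constant total pressure expands the volume and lowers every reacting partial pressure. With Δn_gas = 0 − 3 = -3, Q moves away from K toward the side with fewer gas moles, so the system shifts toward the side with more gas moles — to the left.
Adding U (aq), a reactant, drives the reaction to the right.
The individual effects push in opposite directions; without quantitative information the net direction cannot be determined.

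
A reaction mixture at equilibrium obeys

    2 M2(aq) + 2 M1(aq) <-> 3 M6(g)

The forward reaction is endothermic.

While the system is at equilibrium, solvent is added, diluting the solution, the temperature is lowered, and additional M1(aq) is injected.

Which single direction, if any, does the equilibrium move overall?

cannot be determined

Dilution lowers every aqueous concentration by the same factor. Δn_aq = 0 − 4 = -4, so the system shifts toward the side with more dissolved moles — to the left.
The forward reaction is endothermic. Lowering T favours the exothermic direction — shift to the left.
Adding M1 (aq), a reactant, drives the reaction to the right.
The individual effects push in opposite directions; without quantitative information the net direction cannot be determined.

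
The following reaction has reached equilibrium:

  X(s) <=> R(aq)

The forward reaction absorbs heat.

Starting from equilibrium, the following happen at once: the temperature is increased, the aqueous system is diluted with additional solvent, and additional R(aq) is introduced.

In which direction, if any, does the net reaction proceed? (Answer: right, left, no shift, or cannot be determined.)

cannot be determined

The forward reaction is endothermic. Raising T favours the endothermic direction — shift to the right.
Dilution lowers every aqueous concentration by the same factor. Δn_aq = 1 − 0 = +1, so the system shifts toward the side with more dissolved moles — to the right.
Adding R (aq), a product, drives the reaction to the left.
The individual effects push in opposite directions; without quantitative information the net direction cannot be determined.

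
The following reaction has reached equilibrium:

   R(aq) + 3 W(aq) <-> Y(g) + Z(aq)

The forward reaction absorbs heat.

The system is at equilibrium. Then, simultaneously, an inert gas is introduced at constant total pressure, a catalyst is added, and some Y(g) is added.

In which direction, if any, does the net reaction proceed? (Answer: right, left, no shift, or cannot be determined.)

Adding inert gas at constant total pressure expands the volume and lowers every reacting partial pressure. With Δn_gas = 1 − 0 = +1, Q moves away from K toward the side with fewer gas moles, so the system shifts toward the side with more gas moles — to the right.
A catalyst speeds both forward and reverse rates equally; it changes neither Q nor K — no shift from this change.
Adding Y (g), a product, drives the reaction to the left.
The individual effects push in opposite directions; without quantitative information the net direction cannot be determined.

cannot be determined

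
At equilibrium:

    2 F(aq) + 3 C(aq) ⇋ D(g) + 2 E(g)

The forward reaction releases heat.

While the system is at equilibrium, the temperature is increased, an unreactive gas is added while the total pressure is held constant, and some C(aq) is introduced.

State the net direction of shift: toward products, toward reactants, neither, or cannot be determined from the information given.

The forward reaction is exothermic. Raising T favours the endothermic direction — shift to the left.
Adding inert gas at constant total pressure expands the volume and lowers every reacting partial pressure. With Δn_gas = 3 − 0 = +3, Q moves away from K toward the side with fewer gas moles, so the system shifts toward the side with more gas moles — to the right.
Adding C (aq), a reactant, drives the reaction to the right.
The individual effects push in opposite directions; without quantitative information the net direction cannot be determined.

cannot be determined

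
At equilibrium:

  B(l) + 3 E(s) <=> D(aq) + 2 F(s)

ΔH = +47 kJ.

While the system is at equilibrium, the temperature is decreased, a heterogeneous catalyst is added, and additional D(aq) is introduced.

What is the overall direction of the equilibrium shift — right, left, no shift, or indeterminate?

The forward reaction is endothermic. Lowering T favours the exothermic direction — shift to the left.
A catalyst speeds both forward and reverse rates equally; it changes neither Q nor K — no shift from this change.
Adding D (aq), a product, drives the reaction to the left.
Only the nonzero effect(s) matter; the net shift is to the left.

left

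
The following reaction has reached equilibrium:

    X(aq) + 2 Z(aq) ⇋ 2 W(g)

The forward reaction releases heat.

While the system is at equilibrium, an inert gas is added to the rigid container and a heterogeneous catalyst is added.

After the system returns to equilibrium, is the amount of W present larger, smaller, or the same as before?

unchanged

At constant volume, adding an inert gas leaves every reacting species' partial pressure unchanged, so Q is unchanged — no shift from this change.
A catalyst speeds both forward and reverse rates equally; it changes neither Q nor K — no shift from this change.
No net shift occurs, so the amount of W is unchanged.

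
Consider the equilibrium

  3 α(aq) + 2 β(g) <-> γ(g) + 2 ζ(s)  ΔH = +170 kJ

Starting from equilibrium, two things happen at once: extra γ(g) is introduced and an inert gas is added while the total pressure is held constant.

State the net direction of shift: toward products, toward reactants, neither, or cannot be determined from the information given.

Adding γ (g), a product, drives the reaction to the left.
Adding inert gas at constant total pressure expands the volume and lowers every reacting partial pressure. With Δn_gas = 1 − 2 = -1, Q moves away from K toward the side with fewer gas moles, so the system shifts toward the side with more gas moles — to the left.
All effects act in the same direction — net shift to the left.

left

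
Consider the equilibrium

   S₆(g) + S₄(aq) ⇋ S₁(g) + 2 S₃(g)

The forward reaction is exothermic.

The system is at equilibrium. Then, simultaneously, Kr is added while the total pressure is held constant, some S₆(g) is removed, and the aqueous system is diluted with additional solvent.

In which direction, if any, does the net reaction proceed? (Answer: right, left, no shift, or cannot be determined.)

cannot be determined

Adding inert gas at constant total pressure expands the volume and lowers every reacting partial pressure. With Δn_gas = 3 − 1 = +2, Q moves away from K toward the side with fewer gas moles, so the system shifts toward the side with more gas moles — to the right.
Removing S₆ (g), a reactant, drives the reaction to the left.
Dilution lowers every aqueous concentration by the same factor. Δn_aq = 0 − 1 = -1, so the system shifts toward the side with more dissolved moles — to the left.
The individual effects push in opposite directions; without quantitative information the net direction cannot be determined.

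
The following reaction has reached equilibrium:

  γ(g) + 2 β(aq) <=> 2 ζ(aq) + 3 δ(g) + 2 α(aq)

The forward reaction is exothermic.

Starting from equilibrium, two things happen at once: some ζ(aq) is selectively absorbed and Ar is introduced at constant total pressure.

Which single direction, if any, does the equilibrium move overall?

right

Removing ζ (aq), a product, drives the reaction to the right.
Adding inert gas at constant total pressure expands the volume and lowers every reacting partial pressure. With Δn_gas = 3 − 1 = +2, Q moves away from K toward the side with fewer gas moles, so the system shifts toward the side with more gas moles — to the right.
All effects act in the same direction — net shift to the right.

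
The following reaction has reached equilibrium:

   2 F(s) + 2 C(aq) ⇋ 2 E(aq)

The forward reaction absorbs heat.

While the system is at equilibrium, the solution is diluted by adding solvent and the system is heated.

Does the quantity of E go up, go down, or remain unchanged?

increases

Dilution scales every aqueous concentration by the same factor. Δn_aq = 2 − 2 = 0, so Q is unchanged — no shift.
The forward reaction is endothermic. Raising T favours the endothermic direction — shift to the right.
The net shift is to the right. E is a product, so its amount increases.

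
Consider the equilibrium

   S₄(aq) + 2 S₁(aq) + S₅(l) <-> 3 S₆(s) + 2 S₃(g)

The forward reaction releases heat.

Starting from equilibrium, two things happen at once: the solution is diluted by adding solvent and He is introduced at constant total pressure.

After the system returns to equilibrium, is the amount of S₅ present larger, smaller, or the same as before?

cannot be determined

Dilution lowers every aqueous concentration by the same factor. Δn_aq = 0 − 3 = -3, so the system shifts toward the side with more dissolved moles — to the left.
Adding inert gas at constant total pressure expands the volume and lowers every reacting partial pressure. With Δn_gas = 2 − 0 = +2, Q moves away from K toward the side with fewer gas moles, so the system shifts toward the side with more gas moles — to the right.
The two effects oppose each other, so the net shift — and hence the change in S₅ — cannot be determined from the given information.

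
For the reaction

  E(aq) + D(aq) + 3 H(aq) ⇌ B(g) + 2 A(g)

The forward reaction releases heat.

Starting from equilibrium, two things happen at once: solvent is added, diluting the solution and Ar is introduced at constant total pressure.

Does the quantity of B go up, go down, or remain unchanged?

cannot be determined

Dilution lowers every aqueous concentration by the same factor. Δn_aq = 0 − 5 = -5, so the system shifts toward the side with more dissolved moles — to the left.
Adding inert gas at constant total pressure expands the volume and lowers every reacting partial pressure. With Δn_gas = 3 − 0 = +3, Q moves away from K toward the side with fewer gas moles, so the system shifts toward the side with more gas moles — to the right.
The two effects oppose each other, so the net shift — and hence the change in B — cannot be determined from the given information.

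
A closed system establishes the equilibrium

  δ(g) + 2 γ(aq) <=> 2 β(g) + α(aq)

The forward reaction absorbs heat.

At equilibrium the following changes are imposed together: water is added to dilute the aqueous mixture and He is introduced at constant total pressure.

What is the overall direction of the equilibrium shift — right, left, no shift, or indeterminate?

Dilution lowers every aqueous concentration by the same factor. Δn_aq = 1 − 2 = -1, so the system shifts toward the side with more dissolved moles — to the left.
Adding inert gas at constant total pressure expands the volume and lowers every reacting partial pressure. With Δn_gas = 2 − 1 = +1, Q moves away from K toward the side with fewer gas moles, so the system shifts toward the side with more gas moles — to the right.
The individual effects push in opposite directions; without quantitative information the net direction cannot be determined.

cannot be determined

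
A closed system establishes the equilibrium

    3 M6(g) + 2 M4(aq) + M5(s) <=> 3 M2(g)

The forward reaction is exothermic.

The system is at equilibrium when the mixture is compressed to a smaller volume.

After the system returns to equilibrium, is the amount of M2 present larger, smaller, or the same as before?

unchanged

Gas moles: reactants 3, products 3. Δn_gas = 0, so a volume change leaves Q equal to K — no shift from this change.
No net shift occurs, so the amount of M2 is unchanged.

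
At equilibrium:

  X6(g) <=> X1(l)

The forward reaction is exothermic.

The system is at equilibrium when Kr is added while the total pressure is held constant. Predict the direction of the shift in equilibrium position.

Adding inert gas at constant total pressure expands the volume and lowers every reacting partial pressure. With Δn_gas = 0 − 1 = -1, Q moves away from K toward the side with fewer gas moles, so the system shifts toward the side with more gas moles — to the left.

left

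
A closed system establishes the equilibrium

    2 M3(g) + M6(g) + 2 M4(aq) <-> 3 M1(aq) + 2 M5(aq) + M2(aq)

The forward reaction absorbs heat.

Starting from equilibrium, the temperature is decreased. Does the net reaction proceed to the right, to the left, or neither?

The forward reaction is endothermic. Lowering T favours the exothermic direction — shift to the left.

left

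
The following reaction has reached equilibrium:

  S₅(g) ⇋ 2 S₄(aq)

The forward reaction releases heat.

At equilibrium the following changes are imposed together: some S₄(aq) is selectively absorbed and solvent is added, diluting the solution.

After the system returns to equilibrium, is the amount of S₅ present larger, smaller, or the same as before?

decreases

Removing S₄ (aq), a product, drives the reaction to the right.
Dilution lowers every aqueous concentration by the same factor. Δn_aq = 2 − 0 = +2, so the system shifts toward the side with more dissolved moles — to the right.
The net shift is to the right. S₅ is a reactant, so its amount decreases.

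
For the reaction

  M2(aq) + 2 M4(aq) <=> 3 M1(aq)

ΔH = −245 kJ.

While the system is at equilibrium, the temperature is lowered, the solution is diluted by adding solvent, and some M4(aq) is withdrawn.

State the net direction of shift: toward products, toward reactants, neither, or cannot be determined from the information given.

The forward reaction is exothermic. Lowering T favours the exothermic direction — shift to the right.
Dilution scales every aqueous concentration by the same factor. Δn_aq = 3 − 3 = 0, so Q is unchanged — no shift.
Removing M4 (aq), a reactant, drives the reaction to the left.
The individual effects push in opposite directions; without quantitative information the net direction cannot be determined.

cannot be determined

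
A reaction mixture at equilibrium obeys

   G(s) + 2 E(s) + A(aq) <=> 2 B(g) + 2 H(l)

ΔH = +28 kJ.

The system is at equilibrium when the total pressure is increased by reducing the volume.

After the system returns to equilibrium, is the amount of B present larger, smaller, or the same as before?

Gas moles: reactants 0, products 2 (Δn_gas = +2). Compression shifts the system toward the side with fewer moles of gas — to the left.
The net shift is to the left. B is a product, so its amount decreases.

decreases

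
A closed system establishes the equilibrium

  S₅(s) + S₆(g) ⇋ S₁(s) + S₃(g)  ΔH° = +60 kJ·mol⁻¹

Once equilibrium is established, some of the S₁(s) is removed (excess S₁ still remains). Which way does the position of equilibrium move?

S₁ is a pure solid; its activity is 1 regardless of amount, so Q is unaffected — no shift from this change.

no shift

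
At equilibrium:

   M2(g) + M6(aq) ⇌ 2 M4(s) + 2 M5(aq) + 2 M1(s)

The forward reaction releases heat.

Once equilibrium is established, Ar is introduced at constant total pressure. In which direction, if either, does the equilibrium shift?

Adding inert gas at constant total pressure expands the volume and lowers every reacting partial pressure. With Δn_gas = 0 − 1 = -1, Q moves away from K toward the side with fewer gas moles, so the system shifts toward the side with more gas moles — to the left.

left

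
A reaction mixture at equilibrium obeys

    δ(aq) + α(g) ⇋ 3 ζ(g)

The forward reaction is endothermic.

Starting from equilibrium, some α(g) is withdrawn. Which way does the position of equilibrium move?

left

Removing α (g), a reactant, drives the reaction to the left.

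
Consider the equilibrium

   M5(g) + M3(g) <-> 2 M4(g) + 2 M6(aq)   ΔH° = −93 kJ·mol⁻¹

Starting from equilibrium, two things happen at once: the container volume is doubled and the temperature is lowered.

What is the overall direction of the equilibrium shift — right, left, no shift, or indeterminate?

right

Gas moles: reactants 2, products 2. Δn_gas = 0, so a volume change leaves Q equal to K — no shift from this change.
The forward reaction is exothermic. Lowering T favours the exothermic direction — shift to the right.
Only the nonzero effect(s) matter; the net shift is to the right.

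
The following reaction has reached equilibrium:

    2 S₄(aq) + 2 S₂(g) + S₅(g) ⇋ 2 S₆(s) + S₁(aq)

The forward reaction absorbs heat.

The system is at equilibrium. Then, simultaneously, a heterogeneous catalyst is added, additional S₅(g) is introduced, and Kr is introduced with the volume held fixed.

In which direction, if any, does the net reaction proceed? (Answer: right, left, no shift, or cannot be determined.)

right

A catalyst speeds both forward and reverse rates equally; it changes neither Q nor K — no shift from this change.
Adding S₅ (g), a reactant, drives the reaction to the right.
At constant volume, adding an inert gas leaves every reacting species' partial pressure unchanged, so Q is unchanged — no shift from this change.
Only the nonzero effect(s) matter; the net shift is to the right.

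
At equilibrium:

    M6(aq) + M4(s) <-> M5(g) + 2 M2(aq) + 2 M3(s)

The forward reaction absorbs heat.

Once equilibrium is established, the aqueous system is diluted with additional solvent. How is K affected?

unchanged

The equilibrium constant depends only on temperature. This perturbation may move the position of equilibrium, but since T is unchanged, K itself is unchanged.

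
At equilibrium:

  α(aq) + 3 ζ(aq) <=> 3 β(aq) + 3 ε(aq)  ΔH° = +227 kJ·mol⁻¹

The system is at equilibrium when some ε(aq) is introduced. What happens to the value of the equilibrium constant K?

The equilibrium constant depends only on temperature. This perturbation may move the position of equilibrium, but since T is unchanged, K itself is unchanged.

unchanged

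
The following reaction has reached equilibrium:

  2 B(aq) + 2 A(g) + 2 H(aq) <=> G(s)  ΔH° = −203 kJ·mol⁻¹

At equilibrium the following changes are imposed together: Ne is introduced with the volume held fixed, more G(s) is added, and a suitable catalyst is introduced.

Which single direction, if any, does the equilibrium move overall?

no shift

At constant volume, adding an inert gas leaves every reacting species' partial pressure unchanged, so Q is unchanged — no shift from this change.
G is a pure solid; its activity is 1 regardless of amount, so Q is unaffected — no shift from this change.
A catalyst speeds both forward and reverse rates equally; it changes neither Q nor K — no shift from this change.
None of the changes alters Q relative to K, so there is no net shift.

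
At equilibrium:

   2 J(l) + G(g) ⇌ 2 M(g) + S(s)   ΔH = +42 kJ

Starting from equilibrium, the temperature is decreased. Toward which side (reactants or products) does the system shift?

left

The forward reaction is endothermic. Lowering T favours the exothermic direction — shift to the left.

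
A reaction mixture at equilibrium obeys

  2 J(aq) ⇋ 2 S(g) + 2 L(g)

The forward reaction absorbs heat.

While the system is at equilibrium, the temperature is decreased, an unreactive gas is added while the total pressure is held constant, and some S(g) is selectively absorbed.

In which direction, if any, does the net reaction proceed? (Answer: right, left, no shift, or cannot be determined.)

cannot be determined

The forward reaction is endothermic. Lowering T favours the exothermic direction — shift to the left.
Adding inert gas at constant total pressure expands the volume and lowers every reacting partial pressure. With Δn_gas = 4 − 0 = +4, Q moves away from K toward the side with fewer gas moles, so the system shifts toward the side with more gas moles — to the right.
Removing S (g), a product, drives the reaction to the right.
The individual effects push in opposite directions; without quantitative information the net direction cannot be determined.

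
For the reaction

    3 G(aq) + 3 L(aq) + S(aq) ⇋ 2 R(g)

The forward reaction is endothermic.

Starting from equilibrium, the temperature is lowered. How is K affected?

decreases

K depends on temperature via the van 't Hoff relation. The forward reaction is endothermic, so lowering T decreases K.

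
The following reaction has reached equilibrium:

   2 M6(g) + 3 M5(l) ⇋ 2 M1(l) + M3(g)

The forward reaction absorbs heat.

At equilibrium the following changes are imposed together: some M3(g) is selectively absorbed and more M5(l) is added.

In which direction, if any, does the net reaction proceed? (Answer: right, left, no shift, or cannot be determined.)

right

Removing M3 (g), a product, drives the reaction to the right.
M5 is a pure liquid; its activity is 1 regardless of amount, so Q is unaffected — no shift from this change.
Only the nonzero effect(s) matter; the net shift is to the right.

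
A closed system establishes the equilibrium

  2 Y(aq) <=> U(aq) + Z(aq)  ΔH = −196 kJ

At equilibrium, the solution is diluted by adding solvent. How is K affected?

unchanged

The equilibrium constant depends only on temperature. This perturbation changes neither the position of equilibrium nor K.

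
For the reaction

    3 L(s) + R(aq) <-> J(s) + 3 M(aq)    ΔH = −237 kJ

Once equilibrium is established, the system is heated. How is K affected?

decreases

K depends on temperature via the van 't Hoff relation. The forward reaction is exothermic, so raising T decreases K.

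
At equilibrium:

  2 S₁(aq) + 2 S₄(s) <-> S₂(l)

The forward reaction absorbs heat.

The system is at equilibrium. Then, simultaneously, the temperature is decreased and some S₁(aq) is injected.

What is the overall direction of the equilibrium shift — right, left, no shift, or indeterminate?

cannot be determined

The forward reaction is endothermic. Lowering T favours the exothermic direction — shift to the left.
Adding S₁ (aq), a reactant, drives the reaction to the right.
The individual effects push in opposite directions; without quantitative information the net direction cannot be determined.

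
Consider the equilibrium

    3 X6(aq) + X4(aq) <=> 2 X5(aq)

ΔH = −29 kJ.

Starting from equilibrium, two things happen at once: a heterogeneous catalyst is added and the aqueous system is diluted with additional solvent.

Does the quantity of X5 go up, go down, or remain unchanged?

decreases

A catalyst speeds both forward and reverse rates equally; it changes neither Q nor K — no shift from this change.
Dilution lowers every aqueous concentration by the same factor. Δn_aq = 2 − 4 = -2, so the system shifts toward the side with more dissolved moles — to the left.
The net shift is to the left. X5 is a product, so its amount decreases.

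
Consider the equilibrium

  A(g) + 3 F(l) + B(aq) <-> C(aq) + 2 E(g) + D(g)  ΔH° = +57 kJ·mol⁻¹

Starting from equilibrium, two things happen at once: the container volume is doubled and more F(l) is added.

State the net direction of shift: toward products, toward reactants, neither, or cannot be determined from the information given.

right

Gas moles: reactants 1, products 3 (Δn_gas = +2). Expansion shifts the system toward the side with more moles of gas — to the right.
F is a pure liquid; its activity is 1 regardless of amount, so Q is unaffected — no shift from this change.
Only the nonzero effect(s) matter; the net shift is to the right.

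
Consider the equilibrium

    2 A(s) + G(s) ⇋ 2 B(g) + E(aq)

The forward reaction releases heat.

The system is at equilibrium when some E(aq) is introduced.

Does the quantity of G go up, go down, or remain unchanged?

increases

Adding E (aq), a product, drives the reaction to the left.
The net shift is to the left. G is a reactant, so its amount increases.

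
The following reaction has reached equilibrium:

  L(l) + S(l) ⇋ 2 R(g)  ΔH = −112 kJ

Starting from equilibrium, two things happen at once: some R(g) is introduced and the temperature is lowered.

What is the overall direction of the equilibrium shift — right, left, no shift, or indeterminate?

Adding R (g), a product, drives the reaction to the left.
The forward reaction is exothermic. Lowering T favours the exothermic direction — shift to the right.
The individual effects push in opposite directions; without quantitative information the net direction cannot be determined.

cannot be determined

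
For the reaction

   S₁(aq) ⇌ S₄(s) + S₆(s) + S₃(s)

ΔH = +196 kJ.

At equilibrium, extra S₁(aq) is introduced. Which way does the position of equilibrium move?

right

Adding S₁ (aq), a reactant, drives the reaction to the right.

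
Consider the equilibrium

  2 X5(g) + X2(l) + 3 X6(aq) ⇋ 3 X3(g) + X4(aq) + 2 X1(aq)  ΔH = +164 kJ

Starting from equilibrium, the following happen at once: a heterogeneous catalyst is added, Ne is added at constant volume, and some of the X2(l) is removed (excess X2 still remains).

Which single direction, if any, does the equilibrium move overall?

A catalyst speeds both forward and reverse rates equally; it changes neither Q nor K — no shift from this change.
At constant volume, adding an inert gas leaves every reacting species' partial pressure unchanged, so Q is unchanged — no shift from this change.
X2 is a pure liquid; its activity is 1 regardless of amount, so Q is unaffected — no shift from this change.
None of the changes alters Q relative to K, so there is no net shift.

no shift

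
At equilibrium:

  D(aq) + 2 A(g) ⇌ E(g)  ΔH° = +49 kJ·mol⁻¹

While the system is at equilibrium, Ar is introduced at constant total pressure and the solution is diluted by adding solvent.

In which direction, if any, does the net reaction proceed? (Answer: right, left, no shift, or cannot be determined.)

Adding inert gas at constant total pressure expands the volume and lowers every reacting partial pressure. With Δn_gas = 1 − 2 = -1, Q moves away from K toward the side with fewer gas moles, so the system shifts toward the side with more gas moles — to the left.
Dilution lowers every aqueous concentration by the same factor. Δn_aq = 0 − 1 = -1, so the system shifts toward the side with more dissolved moles — to the left.
All effects act in the same direction — net shift to the left.

left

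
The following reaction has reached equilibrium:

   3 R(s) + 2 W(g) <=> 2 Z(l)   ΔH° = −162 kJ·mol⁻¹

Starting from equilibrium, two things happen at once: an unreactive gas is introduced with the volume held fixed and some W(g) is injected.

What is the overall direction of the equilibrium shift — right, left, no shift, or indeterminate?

At constant volume, adding an inert gas leaves every reacting species' partial pressure unchanged, so Q is unchanged — no shift from this change.
Adding W (g), a reactant, drives the reaction to the right.
Only the nonzero effect(s) matter; the net shift is to the right.

right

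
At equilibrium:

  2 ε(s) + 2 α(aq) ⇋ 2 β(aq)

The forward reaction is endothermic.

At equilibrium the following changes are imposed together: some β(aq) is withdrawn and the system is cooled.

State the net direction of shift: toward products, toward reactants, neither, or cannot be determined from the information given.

cannot be determined

Removing β (aq), a product, drives the reaction to the right.
The forward reaction is endothermic. Lowering T favours the exothermic direction — shift to the left.
The individual effects push in opposite directions; without quantitative information the net direction cannot be determined.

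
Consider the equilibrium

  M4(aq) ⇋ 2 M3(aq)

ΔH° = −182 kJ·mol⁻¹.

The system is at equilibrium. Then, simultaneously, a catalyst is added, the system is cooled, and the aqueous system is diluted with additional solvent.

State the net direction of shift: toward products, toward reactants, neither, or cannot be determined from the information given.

right

A catalyst speeds both forward and reverse rates equally; it changes neither Q nor K — no shift from this change.
The forward reaction is exothermic. Lowering T favours the exothermic direction — shift to the right.
Dilution lowers every aqueous concentration by the same factor. Δn_aq = 2 − 1 = +1, so the system shifts toward the side with more dissolved moles — to the right.
Only the nonzero effect(s) matter; the net shift is to the right.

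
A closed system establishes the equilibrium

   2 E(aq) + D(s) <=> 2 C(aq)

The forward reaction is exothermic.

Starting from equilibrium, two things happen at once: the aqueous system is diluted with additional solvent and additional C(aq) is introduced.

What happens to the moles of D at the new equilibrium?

increases

Dilution scales every aqueous concentration by the same factor. Δn_aq = 2 − 2 = 0, so Q is unchanged — no shift.
Adding C (aq), a product, drives the reaction to the left.
The net shift is to the left. D is a reactant, so its amount increases.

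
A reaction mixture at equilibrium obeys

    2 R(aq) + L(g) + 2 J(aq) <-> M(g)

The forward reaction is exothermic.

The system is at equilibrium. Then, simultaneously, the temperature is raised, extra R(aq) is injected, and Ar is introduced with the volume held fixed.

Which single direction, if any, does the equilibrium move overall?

The forward reaction is exothermic. Raising T favours the endothermic direction — shift to the left.
Adding R (aq), a reactant, drives the reaction to the right.
At constant volume, adding an inert gas leaves every reacting species' partial pressure unchanged, so Q is unchanged — no shift from this change.
The individual effects push in opposite directions; without quantitative information the net direction cannot be determined.

cannot be determined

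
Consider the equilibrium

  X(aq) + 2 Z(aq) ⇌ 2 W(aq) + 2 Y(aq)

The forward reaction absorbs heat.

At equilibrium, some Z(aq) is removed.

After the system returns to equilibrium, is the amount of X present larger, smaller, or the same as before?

Removing Z (aq), a reactant, drives the reaction to the left.
The net shift is to the left. X is a reactant, so its amount increases.

increases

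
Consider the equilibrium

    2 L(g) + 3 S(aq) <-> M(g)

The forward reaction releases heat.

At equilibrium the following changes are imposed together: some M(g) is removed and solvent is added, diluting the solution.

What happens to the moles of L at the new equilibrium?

Removing M (g), a product, drives the reaction to the right.
Dilution lowers every aqueous concentration by the same factor. Δn_aq = 0 − 3 = -3, so the system shifts toward the side with more dissolved moles — to the left.
The two effects oppose each other, so the net shift — and hence the change in L — cannot be determined from the given information.

cannot be determined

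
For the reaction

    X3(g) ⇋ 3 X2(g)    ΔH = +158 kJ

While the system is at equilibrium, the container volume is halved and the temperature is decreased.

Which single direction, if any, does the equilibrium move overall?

left

Gas moles: reactants 1, products 3 (Δn_gas = +2). Compression shifts the system toward the side with fewer moles of gas — to the left.
The forward reaction is endothermic. Lowering T favours the exothermic direction — shift to the left.
All effects act in the same direction — net shift to the left.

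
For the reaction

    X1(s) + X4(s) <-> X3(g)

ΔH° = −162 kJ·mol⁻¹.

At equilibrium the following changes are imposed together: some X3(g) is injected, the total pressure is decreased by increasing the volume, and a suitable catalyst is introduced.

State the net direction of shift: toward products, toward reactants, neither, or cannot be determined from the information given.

cannot be determined

Adding X3 (g), a product, drives the reaction to the left.
Gas moles: reactants 0, products 1 (Δn_gas = +1). Expansion shifts the system toward the side with more moles of gas — to the right.
A catalyst speeds both forward and reverse rates equally; it changes neither Q nor K — no shift from this change.
The individual effects push in opposite directions; without quantitative information the net direction cannot be determined.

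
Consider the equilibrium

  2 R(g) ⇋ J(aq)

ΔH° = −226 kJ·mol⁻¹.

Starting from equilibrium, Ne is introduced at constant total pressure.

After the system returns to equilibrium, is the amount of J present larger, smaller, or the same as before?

Adding inert gas at constant total pressure expands the volume and lowers every reacting partial pressure. With Δn_gas = 0 − 2 = -2, Q moves away from K toward the side with fewer gas moles, so the system shifts toward the side with more gas moles — to the left.
The net shift is to the left. J is a product, so its amount decreases.

decreases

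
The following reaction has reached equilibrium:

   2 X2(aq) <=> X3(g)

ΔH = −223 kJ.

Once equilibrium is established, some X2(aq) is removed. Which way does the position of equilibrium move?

Removing X2 (aq), a reactant, drives the reaction to the left.

left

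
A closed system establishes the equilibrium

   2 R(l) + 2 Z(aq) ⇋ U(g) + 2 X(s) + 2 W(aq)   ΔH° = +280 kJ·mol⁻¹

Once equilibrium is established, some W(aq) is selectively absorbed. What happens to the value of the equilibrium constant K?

unchanged

The equilibrium constant depends only on temperature. This perturbation may move the position of equilibrium, but since T is unchanged, K itself is unchanged.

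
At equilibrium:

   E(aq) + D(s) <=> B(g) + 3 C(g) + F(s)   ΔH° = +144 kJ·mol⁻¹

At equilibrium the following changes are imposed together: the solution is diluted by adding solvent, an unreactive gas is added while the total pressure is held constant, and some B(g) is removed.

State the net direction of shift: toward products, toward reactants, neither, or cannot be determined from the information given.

cannot be determined

Dilution lowers every aqueous concentration by the same factor. Δn_aq = 0 − 1 = -1, so the system shifts toward the side with more dissolved moles — to the left.
Adding inert gas at constant total pressure expands the volume and lowers every reacting partial pressure. With Δn_gas = 4 − 0 = +4, Q moves away from K toward the side with fewer gas moles, so the system shifts toward the side with more gas moles — to the right.
Removing B (g), a product, drives the reaction to the right.
The individual effects push in opposite directions; without quantitative information the net direction cannot be determined.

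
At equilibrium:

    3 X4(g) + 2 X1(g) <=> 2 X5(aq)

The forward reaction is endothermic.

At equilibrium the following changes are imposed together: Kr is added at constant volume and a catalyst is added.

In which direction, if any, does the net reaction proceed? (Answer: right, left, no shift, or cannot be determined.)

no shift

At constant volume, adding an inert gas leaves every reacting species' partial pressure unchanged, so Q is unchanged — no shift from this change.
A catalyst speeds both forward and reverse rates equally; it changes neither Q nor K — no shift from this change.
None of the changes alters Q relative to K, so there is no net shift.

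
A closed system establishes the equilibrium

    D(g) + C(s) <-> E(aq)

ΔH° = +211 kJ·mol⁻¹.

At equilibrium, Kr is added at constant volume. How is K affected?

The equilibrium constant depends only on temperature. This perturbation changes neither the position of equilibrium nor K.

unchanged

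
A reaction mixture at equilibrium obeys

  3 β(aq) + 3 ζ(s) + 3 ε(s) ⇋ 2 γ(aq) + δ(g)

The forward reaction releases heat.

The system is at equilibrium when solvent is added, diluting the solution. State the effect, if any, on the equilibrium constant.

unchanged

The equilibrium constant depends only on temperature. This perturbation may move the position of equilibrium, but since T is unchanged, K itself is unchanged.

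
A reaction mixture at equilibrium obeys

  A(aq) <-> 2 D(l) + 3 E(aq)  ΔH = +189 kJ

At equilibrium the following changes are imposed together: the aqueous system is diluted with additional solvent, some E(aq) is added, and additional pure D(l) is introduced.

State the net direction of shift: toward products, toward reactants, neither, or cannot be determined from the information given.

cannot be determined

Dilution lowers every aqueous concentration by the same factor. Δn_aq = 3 − 1 = +2, so the system shifts toward the side with more dissolved moles — to the right.
Adding E (aq), a product, drives the reaction to the left.
D is a pure liquid; its activity is 1 regardless of amount, so Q is unaffected — no shift from this change.
The individual effects push in opposite directions; without quantitative information the net direction cannot be determined.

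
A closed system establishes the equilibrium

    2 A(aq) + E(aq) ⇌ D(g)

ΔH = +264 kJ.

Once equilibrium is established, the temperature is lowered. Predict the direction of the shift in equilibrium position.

The forward reaction is endothermic. Lowering T favours the exothermic direction — shift to the left.

left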